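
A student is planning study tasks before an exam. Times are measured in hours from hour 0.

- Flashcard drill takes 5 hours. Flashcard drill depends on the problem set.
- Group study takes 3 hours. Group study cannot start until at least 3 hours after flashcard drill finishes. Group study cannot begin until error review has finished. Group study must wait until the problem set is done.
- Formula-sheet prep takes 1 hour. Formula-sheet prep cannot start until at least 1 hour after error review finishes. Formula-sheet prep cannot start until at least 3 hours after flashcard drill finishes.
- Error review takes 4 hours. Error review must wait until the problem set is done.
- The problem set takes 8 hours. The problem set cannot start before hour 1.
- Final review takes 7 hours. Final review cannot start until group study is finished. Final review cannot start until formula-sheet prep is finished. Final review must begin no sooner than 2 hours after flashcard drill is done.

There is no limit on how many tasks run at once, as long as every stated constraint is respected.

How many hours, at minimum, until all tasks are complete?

27

The problem set waits on its own release at hour 1, so it starts at hour 1 and finishes at 1 + 8 = hour 9.
After the problem set (finishes hour 9), error review can start at hour 9 and finishes at hour 13.
Flashcard drill cannot begin until the problem set (finishes hour 9). It runs from hour 9 to 9 + 5 = hour 14.
Formula-sheet prep has to wait for error review (finishes hour 13, plus 1-hour gap → hour 14); flashcard drill (finishes hour 14, plus 3-hour gap → hour 17). The latest of these is hour 17, so formula-sheet prep runs hour 17 to 17 + 1 = hour 18.
For group study: flashcard drill (finishes hour 14, plus 3-hour gap → hour 17); error review (finishes hour 13); the problem set (finishes hour 9). Taking the maximum gives a start of hour 17, and it finishes at 17 + 3 = hour 20.
Final review has to wait for group study (finishes hour 20); formula-sheet prep (finishes hour 18); flashcard drill (finishes hour 14, plus 2-hour gap → hour 16). The latest of these is hour 20, so final review runs hour 20 to 20 + 7 = hour 27.
All tasks are finished once the last one completes. Finish times: The problem set at 9, Flashcard drill at 14, Error review at 13, Group study at 20, Formula-sheet prep at 18, Final review at 27. The latest is hour 27.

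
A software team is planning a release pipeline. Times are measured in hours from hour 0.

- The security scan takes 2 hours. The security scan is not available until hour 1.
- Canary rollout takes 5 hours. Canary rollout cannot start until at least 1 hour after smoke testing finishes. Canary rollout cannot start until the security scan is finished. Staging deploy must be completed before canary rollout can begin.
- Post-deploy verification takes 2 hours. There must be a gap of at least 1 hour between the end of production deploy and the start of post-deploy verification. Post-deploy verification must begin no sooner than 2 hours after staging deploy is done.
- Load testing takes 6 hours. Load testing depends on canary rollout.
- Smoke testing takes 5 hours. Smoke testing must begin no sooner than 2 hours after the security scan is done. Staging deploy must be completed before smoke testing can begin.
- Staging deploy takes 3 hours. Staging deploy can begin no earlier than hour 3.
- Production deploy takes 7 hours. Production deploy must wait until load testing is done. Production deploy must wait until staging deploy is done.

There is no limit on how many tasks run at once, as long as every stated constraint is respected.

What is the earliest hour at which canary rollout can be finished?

17

Staging deploy cannot begin until its own release at hour 3. It runs from hour 3 to 3 + 3 = hour 6.
The security scan waits on its own release at hour 1, so it starts at hour 1 and finishes at 1 + 2 = hour 3.
Smoke testing has to wait for the security scan (finishes hour 3, plus 2-hour gap → hour 5); staging deploy (finishes hour 6). The latest of these is hour 6, so smoke testing runs hour 6 to 6 + 5 = hour 11.
For canary rollout: smoke testing (finishes hour 11, plus 1-hour gap → hour 12); the security scan (finishes hour 3); staging deploy (finishes hour 6). Taking the maximum gives a start of hour 12, and it finishes at 12 + 5 = hour 17.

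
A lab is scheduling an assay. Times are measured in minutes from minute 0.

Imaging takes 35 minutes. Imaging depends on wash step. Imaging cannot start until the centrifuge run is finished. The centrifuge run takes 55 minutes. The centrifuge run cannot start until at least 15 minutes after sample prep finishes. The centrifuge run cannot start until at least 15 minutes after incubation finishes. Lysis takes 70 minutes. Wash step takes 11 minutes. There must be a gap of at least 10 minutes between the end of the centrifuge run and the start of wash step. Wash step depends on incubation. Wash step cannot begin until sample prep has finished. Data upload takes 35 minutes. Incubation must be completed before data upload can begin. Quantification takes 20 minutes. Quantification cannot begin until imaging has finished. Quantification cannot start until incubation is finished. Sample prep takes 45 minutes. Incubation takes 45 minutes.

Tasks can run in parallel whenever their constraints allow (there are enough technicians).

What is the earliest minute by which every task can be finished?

191

Incubation can start immediately at minute 0; it finishes at minute 45.
After incubation (finishes minute 45), data upload can start at minute 45 and finishes at minute 80.
Nothing blocks lysis, so it runs from minute 0 to minute 70.
Sample prep has no prerequisites, so it starts at minute 0 and finishes at minute 45.
For the centrifuge run: sample prep (finishes minute 45, plus 15-minute gap → minute 60); incubation (finishes minute 45, plus 15-minute gap → minute 60). Taking the maximum gives a start of minute 60, and it finishes at 60 + 55 = minute 115.
Wash step has to wait for the centrifuge run (finishes minute 115, plus 10-minute gap → minute 125); incubation (finishes minute 45); sample prep (finishes minute 45). The latest of these is minute 125, so wash step runs minute 125 to 125 + 11 = minute 136.
For imaging: wash step (finishes minute 136); the centrifuge run (finishes minute 115). Taking the maximum gives a start of minute 136, and it finishes at 136 + 35 = minute 171.
Quantification cannot start until imaging (finishes minute 171); incubation (finishes minute 45). The controlling bound is minute 171, so quantification finishes at 171 + 20 = minute 191.
All tasks are finished once the last one completes. Finish times: Sample prep at 45, Lysis at 70, Incubation at 45, The centrifuge run at 115, Wash step at 136, Imaging at 171, Quantification at 191, Data upload at 80. The latest is minute 191.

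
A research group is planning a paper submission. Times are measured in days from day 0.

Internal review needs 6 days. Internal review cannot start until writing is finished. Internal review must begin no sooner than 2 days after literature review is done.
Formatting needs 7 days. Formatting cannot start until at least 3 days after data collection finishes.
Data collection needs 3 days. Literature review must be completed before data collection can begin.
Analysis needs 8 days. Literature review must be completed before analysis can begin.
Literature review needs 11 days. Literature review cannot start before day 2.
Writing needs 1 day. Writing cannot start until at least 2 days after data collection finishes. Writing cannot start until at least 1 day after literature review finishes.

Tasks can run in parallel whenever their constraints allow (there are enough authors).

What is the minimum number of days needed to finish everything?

Literature review cannot begin until its own release at day 2. It runs from day 2 to 2 + 11 = day 13.
Analysis waits on literature review (finishes day 13), so it starts at day 13 and finishes at 13 + 8 = day 21.
Data collection waits on literature review (finishes day 13), so it starts at day 13 and finishes at 13 + 3 = day 16.
Formatting waits on data collection (finishes day 16, plus 3-day gap → day 19), so it starts at day 19 and finishes at 19 + 7 = day 26.
Writing has to wait for data collection (finishes day 16, plus 2-day gap → day 18); literature review (finishes day 13, plus 1-day gap → day 14). The latest of these is day 18, so writing runs day 18 to 18 + 1 = day 19.
Internal review cannot start until writing (finishes day 19); literature review (finishes day 13, plus 2-day gap → day 15). The controlling bound is day 19, so internal review finishes at 19 + 6 = day 25.
All tasks are finished once the last one completes. Finish times: Literature review at 13, Data collection at 16, Analysis at 21, Writing at 19, Internal review at 25, Formatting at 26. The latest is day 26.

26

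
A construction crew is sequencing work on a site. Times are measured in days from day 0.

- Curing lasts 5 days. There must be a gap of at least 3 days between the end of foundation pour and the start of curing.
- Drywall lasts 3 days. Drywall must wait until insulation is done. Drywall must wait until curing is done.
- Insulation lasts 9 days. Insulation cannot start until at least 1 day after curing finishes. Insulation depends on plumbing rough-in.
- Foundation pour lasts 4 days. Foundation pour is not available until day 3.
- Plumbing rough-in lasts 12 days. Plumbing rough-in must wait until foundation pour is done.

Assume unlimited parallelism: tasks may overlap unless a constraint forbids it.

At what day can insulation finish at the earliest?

28

After its own release at day 3, foundation pour can start at day 3 and finishes at day 7.
Plumbing rough-in waits on foundation pour (finishes day 7), so it starts at day 7 and finishes at 7 + 12 = day 19.
Curing cannot begin until foundation pour (finishes day 7, plus 3-day gap → day 10). It runs from day 10 to 10 + 5 = day 15.
For insulation: curing (finishes day 15, plus 1-day gap → day 16); plumbing rough-in (finishes day 19). Taking the maximum gives a start of day 19, and it finishes at 19 + 9 = day 28.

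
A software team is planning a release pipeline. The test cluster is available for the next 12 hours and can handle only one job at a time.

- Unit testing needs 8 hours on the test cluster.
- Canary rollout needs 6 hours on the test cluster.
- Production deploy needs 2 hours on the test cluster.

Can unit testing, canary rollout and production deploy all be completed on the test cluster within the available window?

Running back to back, the jobs need 8 + 6 + 2 = 16 hours on the test cluster.
Since 16 > 12, they cannot all fit.

No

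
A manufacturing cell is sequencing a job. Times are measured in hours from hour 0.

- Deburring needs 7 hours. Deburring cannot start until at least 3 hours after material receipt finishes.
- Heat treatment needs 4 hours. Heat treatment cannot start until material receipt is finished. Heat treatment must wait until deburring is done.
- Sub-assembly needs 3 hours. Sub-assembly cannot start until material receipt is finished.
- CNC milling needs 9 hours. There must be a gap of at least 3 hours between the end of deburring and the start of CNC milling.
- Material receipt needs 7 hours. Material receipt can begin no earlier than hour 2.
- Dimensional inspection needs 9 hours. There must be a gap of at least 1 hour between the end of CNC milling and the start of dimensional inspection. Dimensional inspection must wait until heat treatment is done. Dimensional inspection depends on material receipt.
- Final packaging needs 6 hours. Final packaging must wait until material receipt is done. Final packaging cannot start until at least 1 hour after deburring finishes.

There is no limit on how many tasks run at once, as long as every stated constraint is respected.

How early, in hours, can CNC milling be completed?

31

After its own release at hour 2, material receipt can start at hour 2 and finishes at hour 9.
Deburring waits on material receipt (finishes hour 9, plus 3-hour gap → hour 12), so it starts at hour 12 and finishes at 12 + 7 = hour 19.
CNC milling cannot begin until deburring (finishes hour 19, plus 3-hour gap → hour 22). It runs from hour 22 to 22 + 9 = hour 31.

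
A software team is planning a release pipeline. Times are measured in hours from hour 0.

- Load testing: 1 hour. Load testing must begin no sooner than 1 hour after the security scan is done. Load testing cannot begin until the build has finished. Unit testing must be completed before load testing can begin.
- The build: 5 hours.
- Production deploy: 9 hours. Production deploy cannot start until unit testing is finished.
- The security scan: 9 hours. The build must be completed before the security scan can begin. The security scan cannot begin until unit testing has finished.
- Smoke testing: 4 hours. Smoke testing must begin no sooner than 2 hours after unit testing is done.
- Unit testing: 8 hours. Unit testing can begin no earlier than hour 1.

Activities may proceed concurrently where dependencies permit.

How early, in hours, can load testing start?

19

Unit testing cannot begin until its own release at hour 1. It runs from hour 1 to 1 + 8 = hour 9.
Nothing blocks the build, so it runs from hour 0 to hour 5.
The security scan has to wait for the build (finishes hour 5); unit testing (finishes hour 9). The latest of these is hour 9, so the security scan runs hour 9 to 9 + 9 = hour 18.
Load testing waits on the security scan (finishes hour 18, plus 1-hour gap → hour 19); the build (finishes hour 5); unit testing (finishes hour 9). The latest of these is hour 19, which is the earliest load testing can start.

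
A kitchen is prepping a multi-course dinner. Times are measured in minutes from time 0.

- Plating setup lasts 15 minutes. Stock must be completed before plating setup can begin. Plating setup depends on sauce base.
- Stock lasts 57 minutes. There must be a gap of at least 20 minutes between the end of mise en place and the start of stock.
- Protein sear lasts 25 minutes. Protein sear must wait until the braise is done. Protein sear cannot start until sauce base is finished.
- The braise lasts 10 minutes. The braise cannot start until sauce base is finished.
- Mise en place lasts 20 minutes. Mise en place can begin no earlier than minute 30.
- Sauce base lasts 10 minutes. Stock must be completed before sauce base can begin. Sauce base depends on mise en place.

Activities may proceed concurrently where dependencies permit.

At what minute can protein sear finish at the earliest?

172

After its own release at minute 30, mise en place can start at minute 30 and finishes at minute 50.
After mise en place (finishes minute 50, plus 20-minute gap → minute 70), stock can start at minute 70 and finishes at minute 127.
Sauce base cannot start until stock (finishes minute 127); mise en place (finishes minute 50). The controlling bound is minute 127, so sauce base finishes at 127 + 10 = minute 137.
The braise waits on sauce base (finishes minute 137), so it starts at minute 137 and finishes at 137 + 10 = minute 147.
Protein sear needs all of the braise (finishes minute 147); sauce base (finishes minute 137). That puts its earliest start at minute 147; it finishes at 147 + 25 = minute 172.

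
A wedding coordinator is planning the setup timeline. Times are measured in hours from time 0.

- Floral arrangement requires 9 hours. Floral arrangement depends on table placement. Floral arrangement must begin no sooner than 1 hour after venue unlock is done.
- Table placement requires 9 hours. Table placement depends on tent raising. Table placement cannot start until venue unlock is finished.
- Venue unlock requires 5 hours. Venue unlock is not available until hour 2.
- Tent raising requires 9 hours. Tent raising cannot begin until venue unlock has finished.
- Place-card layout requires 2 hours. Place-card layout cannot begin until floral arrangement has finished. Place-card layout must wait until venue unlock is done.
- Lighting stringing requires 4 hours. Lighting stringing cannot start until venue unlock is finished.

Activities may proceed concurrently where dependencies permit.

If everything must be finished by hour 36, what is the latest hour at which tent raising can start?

7

Place-card layout has no dependents, so it just needs to finish by hour 36. Starting by 36 − 2 = hour 34 achieves that.
Floral arrangement has to be done before place-card layout (must start by hour 34). That means finishing by hour 34, i.e. starting by 34 − 9 = hour 25.
Table placement must finish before floral arrangement (must start by hour 25). With a 9-hour duration, table placement must start by 25 − 9 = hour 16.
Tent raising must finish before table placement (must start by hour 16). With a 9-hour duration, tent raising must start by 16 − 9 = hour 7.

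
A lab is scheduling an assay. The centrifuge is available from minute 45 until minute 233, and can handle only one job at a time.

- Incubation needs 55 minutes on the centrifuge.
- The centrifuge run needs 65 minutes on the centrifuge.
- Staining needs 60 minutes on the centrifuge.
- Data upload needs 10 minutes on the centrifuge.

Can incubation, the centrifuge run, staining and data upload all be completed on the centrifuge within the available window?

The centrifuge window is 233 − 45 = 188 minutes.
Running back to back, the jobs need 55 + 65 + 60 + 10 = 190 minutes on the centrifuge.
Since 190 > 188, they cannot all fit.

No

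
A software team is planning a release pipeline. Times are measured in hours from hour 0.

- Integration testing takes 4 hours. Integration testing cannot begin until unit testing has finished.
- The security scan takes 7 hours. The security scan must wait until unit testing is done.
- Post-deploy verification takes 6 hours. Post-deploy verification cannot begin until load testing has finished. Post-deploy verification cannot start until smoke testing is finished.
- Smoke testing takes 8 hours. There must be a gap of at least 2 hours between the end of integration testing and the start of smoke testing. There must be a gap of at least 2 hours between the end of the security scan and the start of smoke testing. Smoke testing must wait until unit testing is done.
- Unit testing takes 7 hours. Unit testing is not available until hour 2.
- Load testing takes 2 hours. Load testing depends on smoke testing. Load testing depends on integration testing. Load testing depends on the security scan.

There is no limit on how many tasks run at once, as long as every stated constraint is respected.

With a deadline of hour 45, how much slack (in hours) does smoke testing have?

11

Unit testing cannot begin until its own release at hour 2. It runs from hour 2 to 2 + 7 = hour 9.
The security scan cannot begin until unit testing (finishes hour 9). It runs from hour 9 to 9 + 7 = hour 16.
Integration testing waits on unit testing (finishes hour 9), so it starts at hour 9 and finishes at 9 + 4 = hour 13.
Smoke testing needs all of integration testing (finishes hour 13, plus 2-hour gap → hour 15); the security scan (finishes hour 16, plus 2-hour gap → hour 18); unit testing (finishes hour 9). That puts its earliest start at hour 18; it finishes at 18 + 8 = hour 26.

Working backward from the deadline:
To finish by hour 45, post-deploy verification (duration 6) must start no later than hour 39.
Load testing must finish before post-deploy verification (must start by hour 39). With a 2-hour duration, load testing must start by 39 − 2 = hour 37.
Smoke testing has several dependents: load testing (must start by hour 37); post-deploy verification (must start by hour 39). The earliest of those limits is hour 37, so smoke testing must start by 37 − 8 = hour 29.
So smoke testing can start as early as hour 18 and as late as hour 29, giving 29 − 18 = 11 hours of slack.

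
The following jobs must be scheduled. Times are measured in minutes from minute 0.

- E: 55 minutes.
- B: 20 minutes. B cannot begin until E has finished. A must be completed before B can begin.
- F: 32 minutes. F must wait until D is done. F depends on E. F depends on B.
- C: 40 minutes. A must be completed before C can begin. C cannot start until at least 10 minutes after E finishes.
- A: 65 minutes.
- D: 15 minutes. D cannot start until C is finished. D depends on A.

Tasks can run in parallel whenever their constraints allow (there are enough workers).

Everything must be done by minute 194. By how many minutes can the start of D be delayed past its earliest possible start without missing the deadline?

42

E can start immediately at minute 0; it finishes at minute 55.
A has no prerequisites, so it starts at minute 0 and finishes at minute 65.
C cannot start until A (finishes minute 65); E (finishes minute 55, plus 10-minute gap → minute 65). The controlling bound is minute 65, so C finishes at 65 + 40 = minute 105.
For D: C (finishes minute 105); A (finishes minute 65). Taking the maximum gives a start of minute 105, and it finishes at 105 + 15 = minute 120.

Working backward from the deadline:
To finish by minute 194, F (duration 32) must start no later than minute 162.
Since F (must start by minute 162) depends on it, D must finish by minute 162. Backing off its 15-minute duration gives a latest start of minute 147.
So D can start as early as minute 105 and as late as minute 147, giving 147 − 105 = 42 minutes of slack.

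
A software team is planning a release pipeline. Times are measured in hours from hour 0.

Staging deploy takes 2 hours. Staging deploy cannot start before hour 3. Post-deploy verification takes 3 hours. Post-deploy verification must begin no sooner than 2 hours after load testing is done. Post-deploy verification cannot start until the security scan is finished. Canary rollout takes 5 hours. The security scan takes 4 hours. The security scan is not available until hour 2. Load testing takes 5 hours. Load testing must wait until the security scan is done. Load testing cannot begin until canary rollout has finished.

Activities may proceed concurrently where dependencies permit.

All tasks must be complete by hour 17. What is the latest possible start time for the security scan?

3

Post-deploy verification must finish by hour 17; it takes 3 hours, so it must start by 17 − 3 = hour 14.
Load testing feeds into post-deploy verification (must start by hour 14, minus 2-hour gap → hour 12); so load testing must finish by hour 12 and therefore start by hour 7.
The security scan has several dependents: load testing (must start by hour 7); post-deploy verification (must start by hour 14). The earliest of those limits is hour 7, so the security scan must start by 7 − 4 = hour 3.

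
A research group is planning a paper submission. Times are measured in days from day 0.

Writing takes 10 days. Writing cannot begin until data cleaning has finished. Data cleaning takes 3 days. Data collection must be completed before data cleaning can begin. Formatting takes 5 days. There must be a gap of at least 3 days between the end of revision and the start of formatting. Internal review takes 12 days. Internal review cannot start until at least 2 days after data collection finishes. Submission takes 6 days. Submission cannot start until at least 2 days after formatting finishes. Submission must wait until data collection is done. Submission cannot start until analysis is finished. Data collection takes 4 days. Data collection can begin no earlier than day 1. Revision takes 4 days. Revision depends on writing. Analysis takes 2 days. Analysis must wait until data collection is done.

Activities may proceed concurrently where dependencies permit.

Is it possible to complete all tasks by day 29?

Data collection waits on its own release at day 1, so it starts at day 1 and finishes at 1 + 4 = day 5.
Internal review waits on data collection (finishes day 5, plus 2-day gap → day 7), so it starts at day 7 and finishes at 7 + 12 = day 19.
Analysis cannot begin until data collection (finishes day 5). It runs from day 5 to 5 + 2 = day 7.
After data collection (finishes day 5), data cleaning can start at day 5 and finishes at day 8.
Writing waits on data cleaning (finishes day 8), so it starts at day 8 and finishes at 8 + 10 = day 18.
After writing (finishes day 18), revision can start at day 18 and finishes at day 22.
Formatting waits on revision (finishes day 22, plus 3-day gap → day 25), so it starts at day 25 and finishes at 25 + 5 = day 30.
For submission: formatting (finishes day 30, plus 2-day gap → day 32); data collection (finishes day 5); analysis (finishes day 7). Taking the maximum gives a start of day 32, and it finishes at 32 + 6 = day 38.
The earliest everything can be done is day 38, which is after the deadline of 29, so it is not possible.

No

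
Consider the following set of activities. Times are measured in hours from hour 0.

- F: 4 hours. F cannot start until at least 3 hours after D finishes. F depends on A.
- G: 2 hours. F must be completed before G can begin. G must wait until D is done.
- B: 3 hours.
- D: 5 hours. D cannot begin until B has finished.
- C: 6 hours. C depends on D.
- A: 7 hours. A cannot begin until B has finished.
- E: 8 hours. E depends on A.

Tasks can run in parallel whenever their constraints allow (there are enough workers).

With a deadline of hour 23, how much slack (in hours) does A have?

B has no prerequisites, so it starts at hour 0 and finishes at hour 3.
A waits on B (finishes hour 3), so it starts at hour 3 and finishes at 3 + 7 = hour 10.

Working backward from the deadline:
To finish by hour 23, E (duration 8) must start no later than hour 15.
To finish by hour 23, G (duration 2) must start no later than hour 21.
F must finish before G (must start by hour 21). With a 4-hour duration, F must start by 21 − 4 = hour 17.
For A: E (must start by hour 15); F (must start by hour 17). The most restrictive is hour 15; with a 7-hour duration, A must start by hour 8.
So A can start as early as hour 3 and as late as hour 8, giving 8 − 3 = 5 hours of slack.

5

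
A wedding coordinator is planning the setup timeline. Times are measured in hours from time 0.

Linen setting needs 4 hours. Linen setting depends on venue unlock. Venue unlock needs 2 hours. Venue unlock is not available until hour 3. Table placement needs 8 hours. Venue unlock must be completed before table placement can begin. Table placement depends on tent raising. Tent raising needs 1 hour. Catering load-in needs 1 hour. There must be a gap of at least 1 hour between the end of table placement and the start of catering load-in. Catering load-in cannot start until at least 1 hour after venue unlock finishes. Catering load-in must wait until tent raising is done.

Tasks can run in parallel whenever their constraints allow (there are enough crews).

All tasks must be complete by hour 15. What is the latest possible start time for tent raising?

4

To finish by hour 15, catering load-in (duration 1) must start no later than hour 14.
Table placement feeds into catering load-in (must start by hour 14, minus 1-hour gap → hour 13); so table placement must finish by hour 13 and therefore start by hour 5.
Tent raising feeds table placement (must start by hour 5); catering load-in (must start by hour 14). Taking the minimum, tent raising must finish by hour 5 and start by 5 − 1 = hour 4.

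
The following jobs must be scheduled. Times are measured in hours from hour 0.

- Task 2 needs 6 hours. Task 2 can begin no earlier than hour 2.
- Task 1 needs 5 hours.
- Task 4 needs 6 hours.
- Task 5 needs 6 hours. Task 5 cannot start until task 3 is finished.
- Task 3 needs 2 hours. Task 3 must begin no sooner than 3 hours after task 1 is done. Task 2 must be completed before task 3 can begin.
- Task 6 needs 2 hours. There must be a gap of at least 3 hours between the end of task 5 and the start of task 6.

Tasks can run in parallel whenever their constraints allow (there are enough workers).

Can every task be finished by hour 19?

No

Task 4 has no prerequisites, so it starts at hour 0 and finishes at hour 6.
Task 2 cannot begin until its own release at hour 2. It runs from hour 2 to 2 + 6 = hour 8.
Task 1 has no prerequisites, so it starts at hour 0 and finishes at hour 5.
Task 3 has to wait for task 1 (finishes hour 5, plus 3-hour gap → hour 8); task 2 (finishes hour 8). The latest of these is hour 8, so task 3 runs hour 8 to 8 + 2 = hour 10.
Task 5 cannot begin until task 3 (finishes hour 10). It runs from hour 10 to 10 + 6 = hour 16.
After task 5 (finishes hour 16, plus 3-hour gap → hour 19), task 6 can start at hour 19 and finishes at hour 21.
The earliest everything can be done is hour 21, which is after the deadline of 19, so it is not possible.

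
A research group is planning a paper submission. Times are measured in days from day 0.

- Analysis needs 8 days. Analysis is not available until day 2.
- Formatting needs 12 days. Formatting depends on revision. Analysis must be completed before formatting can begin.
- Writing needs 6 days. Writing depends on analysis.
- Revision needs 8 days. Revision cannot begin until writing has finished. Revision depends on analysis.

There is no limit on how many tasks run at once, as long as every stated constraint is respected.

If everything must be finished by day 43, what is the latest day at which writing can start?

Nothing follows formatting; the deadline of day 43 is its only limit. It must start by 43 − 12 = day 31.
Revision feeds into formatting (must start by day 31); so revision must finish by day 31 and therefore start by day 23.
Since revision (must start by day 23) depends on it, writing must finish by day 23. Backing off its 6-day duration gives a latest start of day 17.

17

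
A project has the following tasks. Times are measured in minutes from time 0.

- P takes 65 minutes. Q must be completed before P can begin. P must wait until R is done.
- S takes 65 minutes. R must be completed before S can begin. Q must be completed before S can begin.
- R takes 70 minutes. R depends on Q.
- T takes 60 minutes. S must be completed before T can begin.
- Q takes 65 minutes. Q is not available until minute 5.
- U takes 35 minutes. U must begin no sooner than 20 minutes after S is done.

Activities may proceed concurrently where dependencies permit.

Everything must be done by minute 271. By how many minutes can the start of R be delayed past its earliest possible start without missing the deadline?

After its own release at minute 5, Q can start at minute 5 and finishes at minute 70.
R cannot begin until Q (finishes minute 70). It runs from minute 70 to 70 + 70 = minute 140.

Working backward from the deadline:
P must finish by minute 271; it takes 65 minutes, so it must start by 271 − 65 = minute 206.
T must finish by minute 271; it takes 60 minutes, so it must start by 271 − 60 = minute 211.
Nothing follows U; the deadline of minute 271 is its only limit. It must start by 271 − 35 = minute 236.
S feeds T (must start by minute 211); U (must start by minute 236, minus 20-minute gap → minute 216). Taking the minimum, S must finish by minute 211 and start by 211 − 65 = minute 146.
R must finish in time for P (must start by minute 206); S (must start by minute 146). The tightest is minute 146, so R must start by 146 − 70 = minute 76.
So R can start as early as minute 70 and as late as minute 76, giving 76 − 70 = 6 minutes of slack.

6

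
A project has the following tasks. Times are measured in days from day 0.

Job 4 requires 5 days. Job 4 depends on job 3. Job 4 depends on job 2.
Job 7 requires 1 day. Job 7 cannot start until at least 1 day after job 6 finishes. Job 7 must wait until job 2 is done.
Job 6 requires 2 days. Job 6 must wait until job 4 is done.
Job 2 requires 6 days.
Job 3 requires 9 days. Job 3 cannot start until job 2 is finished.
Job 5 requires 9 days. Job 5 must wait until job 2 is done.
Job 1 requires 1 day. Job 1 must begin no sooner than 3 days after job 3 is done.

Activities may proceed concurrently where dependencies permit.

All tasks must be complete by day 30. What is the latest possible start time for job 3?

12

Nothing follows job 1; the deadline of day 30 is its only limit. It must start by 30 − 1 = day 29.
Nothing follows job 7; the deadline of day 30 is its only limit. It must start by 30 − 1 = day 29.
Job 6 has to be done before job 7 (must start by day 29, minus 1-day gap → day 28). That means finishing by day 28, i.e. starting by 28 − 2 = day 26.
Job 4 feeds into job 6 (must start by day 26); so job 4 must finish by day 26 and therefore start by day 21.
Job 3 feeds job 1 (must start by day 29, minus 3-day gap → day 26); job 4 (must start by day 21). Taking the minimum, job 3 must finish by day 21 and start by 21 − 9 = day 12.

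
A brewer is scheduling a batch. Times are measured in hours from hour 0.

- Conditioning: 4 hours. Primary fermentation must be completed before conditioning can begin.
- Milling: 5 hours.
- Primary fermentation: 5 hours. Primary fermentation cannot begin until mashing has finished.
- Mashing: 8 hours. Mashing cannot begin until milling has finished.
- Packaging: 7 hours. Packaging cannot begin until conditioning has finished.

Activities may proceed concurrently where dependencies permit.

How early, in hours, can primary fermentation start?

Nothing blocks milling, so it runs from hour 0 to hour 5.
Mashing cannot begin until milling (finishes hour 5). It runs from hour 5 to 5 + 8 = hour 13.
Primary fermentation waits on mashing (finishes hour 13), so the earliest it can start is hour 13.

13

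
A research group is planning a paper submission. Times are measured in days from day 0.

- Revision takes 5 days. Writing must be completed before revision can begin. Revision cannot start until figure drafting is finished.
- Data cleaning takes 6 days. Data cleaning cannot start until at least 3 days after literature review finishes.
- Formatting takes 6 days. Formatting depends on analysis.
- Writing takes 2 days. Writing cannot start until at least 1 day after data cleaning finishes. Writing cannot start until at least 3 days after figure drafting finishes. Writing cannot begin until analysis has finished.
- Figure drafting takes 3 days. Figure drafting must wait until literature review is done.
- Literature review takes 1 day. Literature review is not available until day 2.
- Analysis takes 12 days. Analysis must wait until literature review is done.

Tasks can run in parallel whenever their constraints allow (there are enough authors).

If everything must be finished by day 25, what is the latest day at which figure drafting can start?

12

To finish by day 25, revision (duration 5) must start no later than day 20.
Writing has to be done before revision (must start by day 20). That means finishing by day 20, i.e. starting by 20 − 2 = day 18.
Figure drafting must finish in time for writing (must start by day 18, minus 3-day gap → day 15); revision (must start by day 20). The tightest is day 15, so figure drafting must start by 15 − 3 = day 12.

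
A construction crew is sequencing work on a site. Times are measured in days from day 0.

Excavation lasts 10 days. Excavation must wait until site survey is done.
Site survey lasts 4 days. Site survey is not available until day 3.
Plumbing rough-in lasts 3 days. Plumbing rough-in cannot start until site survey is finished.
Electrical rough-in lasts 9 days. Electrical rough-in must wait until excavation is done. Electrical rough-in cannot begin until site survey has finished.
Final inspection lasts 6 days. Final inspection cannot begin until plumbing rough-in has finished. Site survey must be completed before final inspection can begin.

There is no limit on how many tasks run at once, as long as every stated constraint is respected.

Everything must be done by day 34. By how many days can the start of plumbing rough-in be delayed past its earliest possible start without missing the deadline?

Site survey waits on its own release at day 3, so it starts at day 3 and finishes at 3 + 4 = day 7.
After site survey (finishes day 7), plumbing rough-in can start at day 7 and finishes at day 10.

Working backward from the deadline:
To finish by day 34, final inspection (duration 6) must start no later than day 28.
Plumbing rough-in must finish before final inspection (must start by day 28). With a 3-day duration, plumbing rough-in must start by 28 − 3 = day 25.
So plumbing rough-in can start as early as day 7 and as late as day 25, giving 25 − 7 = 18 days of slack.

18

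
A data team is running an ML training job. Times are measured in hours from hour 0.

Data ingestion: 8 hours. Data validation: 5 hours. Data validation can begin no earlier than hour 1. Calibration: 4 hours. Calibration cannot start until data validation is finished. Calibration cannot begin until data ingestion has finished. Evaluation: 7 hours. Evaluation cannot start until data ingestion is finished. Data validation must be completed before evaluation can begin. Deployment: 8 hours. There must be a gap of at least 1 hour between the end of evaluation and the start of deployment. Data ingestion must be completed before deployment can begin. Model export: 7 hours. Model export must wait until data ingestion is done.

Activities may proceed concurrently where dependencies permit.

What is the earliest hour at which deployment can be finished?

24

After its own release at hour 1, data validation can start at hour 1 and finishes at hour 6.
Data ingestion can start immediately at hour 0; it finishes at hour 8.
Evaluation needs all of data ingestion (finishes hour 8); data validation (finishes hour 6). That puts its earliest start at hour 8; it finishes at 8 + 7 = hour 15.
Deployment needs all of evaluation (finishes hour 15, plus 1-hour gap → hour 16); data ingestion (finishes hour 8). That puts its earliest start at hour 16; it finishes at 16 + 8 = hour 24.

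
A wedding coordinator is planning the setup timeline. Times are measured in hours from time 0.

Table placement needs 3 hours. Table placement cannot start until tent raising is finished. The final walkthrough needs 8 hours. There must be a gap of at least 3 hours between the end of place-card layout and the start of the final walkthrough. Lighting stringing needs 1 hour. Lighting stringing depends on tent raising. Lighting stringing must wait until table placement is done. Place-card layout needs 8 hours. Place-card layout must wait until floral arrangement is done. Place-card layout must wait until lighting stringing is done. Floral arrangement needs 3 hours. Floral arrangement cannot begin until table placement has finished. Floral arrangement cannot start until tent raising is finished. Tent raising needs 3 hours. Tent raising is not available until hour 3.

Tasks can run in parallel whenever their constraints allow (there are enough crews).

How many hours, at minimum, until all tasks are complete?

31

Tent raising waits on its own release at hour 3, so it starts at hour 3 and finishes at 3 + 3 = hour 6.
Table placement cannot begin until tent raising (finishes hour 6). It runs from hour 6 to 6 + 3 = hour 9.
For lighting stringing: tent raising (finishes hour 6); table placement (finishes hour 9). Taking the maximum gives a start of hour 9, and it finishes at 9 + 1 = hour 10.
For floral arrangement: table placement (finishes hour 9); tent raising (finishes hour 6). Taking the maximum gives a start of hour 9, and it finishes at 9 + 3 = hour 12.
Place-card layout has to wait for floral arrangement (finishes hour 12); lighting stringing (finishes hour 10). The latest of these is hour 12, so place-card layout runs hour 12 to 12 + 8 = hour 20.
After place-card layout (finishes hour 20, plus 3-hour gap → hour 23), the final walkthrough can start at hour 23 and finishes at hour 31.
All tasks are finished once the last one completes. Finish times: Tent raising at 6, Table placement at 9, Floral arrangement at 12, Lighting stringing at 10, Place-card layout at 20, The final walkthrough at 31. The latest is hour 31.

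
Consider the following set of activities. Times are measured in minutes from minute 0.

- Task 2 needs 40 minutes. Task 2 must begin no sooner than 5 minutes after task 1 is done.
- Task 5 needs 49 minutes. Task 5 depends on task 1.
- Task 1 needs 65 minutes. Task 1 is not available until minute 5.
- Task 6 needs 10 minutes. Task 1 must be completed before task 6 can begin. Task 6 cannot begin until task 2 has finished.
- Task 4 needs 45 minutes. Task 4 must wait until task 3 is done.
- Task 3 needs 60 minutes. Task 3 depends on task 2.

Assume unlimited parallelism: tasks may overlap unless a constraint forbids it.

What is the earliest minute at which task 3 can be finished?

Task 1 waits on its own release at minute 5, so it starts at minute 5 and finishes at 5 + 65 = minute 70.
Task 2 cannot begin until task 1 (finishes minute 70, plus 5-minute gap → minute 75). It runs from minute 75 to 75 + 40 = minute 115.
Task 3 waits on task 2 (finishes minute 115), so it starts at minute 115 and finishes at 115 + 60 = minute 175.

175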